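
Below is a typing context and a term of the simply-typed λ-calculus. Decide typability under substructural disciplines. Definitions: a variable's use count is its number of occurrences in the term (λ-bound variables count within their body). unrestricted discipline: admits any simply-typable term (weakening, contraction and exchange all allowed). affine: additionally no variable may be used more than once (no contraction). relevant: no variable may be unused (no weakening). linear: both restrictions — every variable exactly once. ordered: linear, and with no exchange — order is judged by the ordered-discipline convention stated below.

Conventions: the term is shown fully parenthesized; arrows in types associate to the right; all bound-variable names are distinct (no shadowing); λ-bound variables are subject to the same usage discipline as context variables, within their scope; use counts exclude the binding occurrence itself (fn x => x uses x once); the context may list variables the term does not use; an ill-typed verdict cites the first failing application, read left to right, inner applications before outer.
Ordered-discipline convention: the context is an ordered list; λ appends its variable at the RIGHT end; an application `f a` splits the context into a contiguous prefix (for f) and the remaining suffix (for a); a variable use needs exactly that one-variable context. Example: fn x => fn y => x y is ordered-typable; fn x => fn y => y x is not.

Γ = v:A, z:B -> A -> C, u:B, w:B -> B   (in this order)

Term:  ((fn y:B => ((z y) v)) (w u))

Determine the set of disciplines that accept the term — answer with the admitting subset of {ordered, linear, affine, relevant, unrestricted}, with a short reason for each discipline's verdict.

admitting disciplines: linear, affine, relevant, unrestricted
use counts: v=1; z=1; u=1; w=1; y [bound]=1
uses in reading order: z, y, v, w, u
typing: well-typed — term : C
ordered: ✗, use order z, y, v, w, u needs exchange
linear: ✓, single use per variable (v, z, u, w, y)
affine: ✓, no duplicate uses among v, z, u, w, y
relevant: ✓, every one of v, z, u, w, y appears
unrestricted: ✓, simply typable at C; W, C, E all held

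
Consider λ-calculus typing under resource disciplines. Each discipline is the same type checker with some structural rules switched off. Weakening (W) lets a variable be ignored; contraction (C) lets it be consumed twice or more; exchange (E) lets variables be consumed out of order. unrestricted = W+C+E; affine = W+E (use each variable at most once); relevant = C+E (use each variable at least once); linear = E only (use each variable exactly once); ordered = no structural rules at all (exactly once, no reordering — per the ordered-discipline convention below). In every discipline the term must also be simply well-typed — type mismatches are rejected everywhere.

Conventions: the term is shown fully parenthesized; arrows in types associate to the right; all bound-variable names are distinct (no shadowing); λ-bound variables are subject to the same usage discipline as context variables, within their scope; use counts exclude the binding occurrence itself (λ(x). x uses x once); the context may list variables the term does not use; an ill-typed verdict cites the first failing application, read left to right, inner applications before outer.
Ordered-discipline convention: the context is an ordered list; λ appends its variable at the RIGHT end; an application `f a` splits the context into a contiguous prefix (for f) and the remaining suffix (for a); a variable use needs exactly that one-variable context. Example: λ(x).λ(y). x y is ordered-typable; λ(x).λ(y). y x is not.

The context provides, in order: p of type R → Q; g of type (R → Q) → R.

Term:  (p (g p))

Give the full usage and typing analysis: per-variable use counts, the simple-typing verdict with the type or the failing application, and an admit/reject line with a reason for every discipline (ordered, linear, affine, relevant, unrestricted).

counts: p=2; g=1
order of uses: p, g, p
typing: well-typed — term : Q
ordered ✗ (uses contraction: p ×2)
linear ✗ (uses contraction: p ×2)
affine ✗ (uses contraction: p ×2)
relevant ✓ (at least one use each (p, g))
unrestricted ✓ (type-checks (Q) and nothing is barred)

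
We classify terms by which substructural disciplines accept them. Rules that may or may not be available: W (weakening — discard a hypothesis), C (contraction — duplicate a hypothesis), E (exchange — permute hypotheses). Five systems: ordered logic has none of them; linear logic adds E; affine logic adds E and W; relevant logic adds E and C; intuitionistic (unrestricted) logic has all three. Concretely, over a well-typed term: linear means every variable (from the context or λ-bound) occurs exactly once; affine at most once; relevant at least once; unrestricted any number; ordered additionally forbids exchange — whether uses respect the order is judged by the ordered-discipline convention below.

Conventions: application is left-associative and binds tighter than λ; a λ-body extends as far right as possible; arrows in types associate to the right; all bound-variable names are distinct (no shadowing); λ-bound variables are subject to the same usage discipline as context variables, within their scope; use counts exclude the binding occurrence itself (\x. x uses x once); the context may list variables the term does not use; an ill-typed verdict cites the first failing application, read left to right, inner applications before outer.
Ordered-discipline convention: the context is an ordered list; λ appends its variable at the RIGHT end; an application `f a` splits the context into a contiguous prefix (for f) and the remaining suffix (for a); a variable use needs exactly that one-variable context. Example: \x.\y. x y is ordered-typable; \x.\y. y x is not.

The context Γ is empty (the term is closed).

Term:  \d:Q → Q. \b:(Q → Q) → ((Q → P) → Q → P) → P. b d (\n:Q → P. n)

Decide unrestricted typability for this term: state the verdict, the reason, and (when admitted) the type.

yes — simply typable at (Q → Q) → ((Q → Q) → ((Q → P) → Q → P) → P) → P; W, C, E all held; term : (Q → Q) → ((Q → Q) → ((Q → P) → Q → P) → P) → P
counts: d (bound): 1×, b (bound): 1×, n (bound): 1×
uses in reading order: b, d, n
typing: ✓ — (Q → Q) → ((Q → Q) → ((Q → P) → Q → P) → P) → P
summary: ordered ✗, linear ✓, affine ✓, relevant ✓, unrestricted ✓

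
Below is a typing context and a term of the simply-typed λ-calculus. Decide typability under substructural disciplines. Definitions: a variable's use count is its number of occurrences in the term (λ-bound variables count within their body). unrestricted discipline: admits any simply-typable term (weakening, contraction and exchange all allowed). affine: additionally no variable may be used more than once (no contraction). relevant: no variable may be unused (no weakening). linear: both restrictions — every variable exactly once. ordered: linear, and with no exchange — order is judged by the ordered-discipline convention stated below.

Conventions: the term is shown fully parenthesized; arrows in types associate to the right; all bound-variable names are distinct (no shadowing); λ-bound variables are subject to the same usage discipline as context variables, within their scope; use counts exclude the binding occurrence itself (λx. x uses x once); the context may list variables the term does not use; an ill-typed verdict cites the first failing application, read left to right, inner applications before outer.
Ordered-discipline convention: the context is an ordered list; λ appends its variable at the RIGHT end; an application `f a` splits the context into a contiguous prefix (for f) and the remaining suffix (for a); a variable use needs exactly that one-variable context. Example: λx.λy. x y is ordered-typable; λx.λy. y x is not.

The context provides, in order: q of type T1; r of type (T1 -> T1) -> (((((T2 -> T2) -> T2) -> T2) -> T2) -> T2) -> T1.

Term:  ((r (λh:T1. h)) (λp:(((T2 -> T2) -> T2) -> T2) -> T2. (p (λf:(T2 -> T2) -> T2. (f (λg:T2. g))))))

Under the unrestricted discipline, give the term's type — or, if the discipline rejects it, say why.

term : T1
variable uses: q: 0×; r: 1×; h (bound): 1×; p (bound): 1×; f (bound): 1×; g (bound): 1×
left-to-right use order: r, h, p, f, g
typing: well-typed at T1
per-discipline verdicts: ordered ✗ | linear ✗ | affine ✓ | relevant ✗ | unrestricted ✓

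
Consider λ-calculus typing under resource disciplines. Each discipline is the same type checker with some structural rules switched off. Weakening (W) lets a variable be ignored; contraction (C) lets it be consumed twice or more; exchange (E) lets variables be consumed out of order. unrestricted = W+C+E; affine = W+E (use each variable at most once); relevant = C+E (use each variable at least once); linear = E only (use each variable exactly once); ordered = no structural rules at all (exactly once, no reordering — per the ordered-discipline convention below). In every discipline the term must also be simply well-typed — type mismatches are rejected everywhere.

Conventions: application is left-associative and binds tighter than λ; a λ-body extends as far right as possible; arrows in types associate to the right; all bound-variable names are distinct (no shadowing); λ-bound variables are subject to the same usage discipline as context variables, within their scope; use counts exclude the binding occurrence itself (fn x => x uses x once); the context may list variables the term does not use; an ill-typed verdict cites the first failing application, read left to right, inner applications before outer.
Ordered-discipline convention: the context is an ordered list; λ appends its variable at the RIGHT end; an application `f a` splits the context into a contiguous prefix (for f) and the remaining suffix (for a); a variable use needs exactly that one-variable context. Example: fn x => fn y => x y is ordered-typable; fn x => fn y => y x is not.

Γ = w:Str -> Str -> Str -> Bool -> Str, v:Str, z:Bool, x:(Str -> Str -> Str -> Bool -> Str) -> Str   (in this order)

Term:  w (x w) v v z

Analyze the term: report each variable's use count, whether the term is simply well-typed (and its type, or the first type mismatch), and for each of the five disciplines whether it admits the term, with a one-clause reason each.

counts: w=2, v=2, z=1, x=1
use order (left to right): w, x, w, v, v, z
typing: the term checks, with type Str
ordered: ✗ — uses contraction: w ×2, v ×2
linear: ✗ — uses contraction: w ×2, v ×2
affine: ✗ — uses contraction: w ×2, v ×2
relevant: ✓ — every one of w, v, z, x appears
unrestricted: ✓ — simply typable at Str; W, C, E all held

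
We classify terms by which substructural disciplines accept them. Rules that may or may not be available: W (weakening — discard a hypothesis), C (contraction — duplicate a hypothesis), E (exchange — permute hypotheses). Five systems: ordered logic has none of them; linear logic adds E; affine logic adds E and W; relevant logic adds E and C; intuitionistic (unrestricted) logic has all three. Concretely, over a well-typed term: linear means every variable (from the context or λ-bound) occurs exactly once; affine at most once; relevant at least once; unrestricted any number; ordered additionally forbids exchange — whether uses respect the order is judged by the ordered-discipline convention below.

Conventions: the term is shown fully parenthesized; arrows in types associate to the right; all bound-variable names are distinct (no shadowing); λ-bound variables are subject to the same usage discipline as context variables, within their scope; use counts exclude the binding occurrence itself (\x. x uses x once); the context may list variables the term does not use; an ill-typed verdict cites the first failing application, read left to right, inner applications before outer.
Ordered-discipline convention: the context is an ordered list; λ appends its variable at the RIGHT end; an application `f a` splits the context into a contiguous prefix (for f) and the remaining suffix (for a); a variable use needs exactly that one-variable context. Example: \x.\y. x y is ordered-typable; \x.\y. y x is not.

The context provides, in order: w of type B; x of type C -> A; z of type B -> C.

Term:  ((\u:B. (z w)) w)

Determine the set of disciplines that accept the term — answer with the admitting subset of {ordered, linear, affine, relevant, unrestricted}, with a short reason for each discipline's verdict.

admitted in: unrestricted
variable uses: w ×2, x ×0, z ×1, u (λ-bound) ×0
left-to-right use order: z, w, w
typing: well-typed at C
ordered ✗ (uses contraction: w ×2; x, u never used (weakening))
linear ✗ (uses contraction: w ×2; x, u never used (weakening))
affine ✗ (uses contraction: w ×2)
relevant ✗ (x, u never used (weakening))
unrestricted ✓ (type-checks (C) and nothing is barred)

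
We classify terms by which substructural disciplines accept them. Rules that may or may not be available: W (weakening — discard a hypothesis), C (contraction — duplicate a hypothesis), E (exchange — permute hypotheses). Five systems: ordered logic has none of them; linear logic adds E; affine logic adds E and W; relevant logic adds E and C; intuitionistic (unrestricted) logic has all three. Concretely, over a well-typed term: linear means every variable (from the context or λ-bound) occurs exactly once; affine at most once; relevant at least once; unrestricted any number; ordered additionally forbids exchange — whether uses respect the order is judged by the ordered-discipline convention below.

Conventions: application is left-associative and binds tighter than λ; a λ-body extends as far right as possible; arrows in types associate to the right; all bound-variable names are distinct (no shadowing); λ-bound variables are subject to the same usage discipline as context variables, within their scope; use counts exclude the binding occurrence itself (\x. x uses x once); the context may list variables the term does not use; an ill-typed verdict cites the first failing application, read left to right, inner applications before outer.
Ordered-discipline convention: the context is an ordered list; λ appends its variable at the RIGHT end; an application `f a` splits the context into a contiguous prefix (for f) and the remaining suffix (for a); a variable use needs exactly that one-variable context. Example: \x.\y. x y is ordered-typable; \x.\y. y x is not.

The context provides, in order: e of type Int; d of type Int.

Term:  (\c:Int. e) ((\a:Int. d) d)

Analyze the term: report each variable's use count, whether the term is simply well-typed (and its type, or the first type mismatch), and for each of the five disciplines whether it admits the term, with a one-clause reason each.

usage: e: 1, d: 2, c [bound]: 0, a [bound]: 0
use order (left to right): e, d, d
typing: the term checks, with type Int
ordered: ✗, d ×2 used more than once (contraction); c, a never used (weakening)
linear: ✗, d ×2 used more than once (contraction); c, a never used (weakening)
affine: ✗, d ×2 used more than once (contraction)
relevant: ✗, c, a never used (weakening)
unrestricted: ✓, simply typable at Int; W, C, E all held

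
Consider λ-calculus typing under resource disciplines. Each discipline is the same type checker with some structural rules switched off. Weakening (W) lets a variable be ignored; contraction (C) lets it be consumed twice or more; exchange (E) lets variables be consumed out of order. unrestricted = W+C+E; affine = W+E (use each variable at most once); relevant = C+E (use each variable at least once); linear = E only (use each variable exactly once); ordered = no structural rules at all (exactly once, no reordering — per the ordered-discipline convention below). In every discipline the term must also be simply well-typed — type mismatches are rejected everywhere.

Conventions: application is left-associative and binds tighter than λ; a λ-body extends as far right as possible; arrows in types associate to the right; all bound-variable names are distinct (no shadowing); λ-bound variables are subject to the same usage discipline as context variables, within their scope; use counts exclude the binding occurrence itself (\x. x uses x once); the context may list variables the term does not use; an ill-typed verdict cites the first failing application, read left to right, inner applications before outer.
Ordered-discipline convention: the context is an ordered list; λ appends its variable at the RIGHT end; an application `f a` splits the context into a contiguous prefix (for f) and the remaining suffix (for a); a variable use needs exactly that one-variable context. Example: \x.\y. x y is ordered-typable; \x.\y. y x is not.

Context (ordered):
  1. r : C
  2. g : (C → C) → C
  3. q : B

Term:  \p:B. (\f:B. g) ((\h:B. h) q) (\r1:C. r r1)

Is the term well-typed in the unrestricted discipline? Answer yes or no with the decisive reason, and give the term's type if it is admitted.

no — a type mismatch blocks all five
use counts: r=1; g=1; q=1; p (bound)=0; f (bound)=0; h (bound)=1; r1 (bound)=1
left-to-right use order: g, h, q, r, r1
typing: ill-typed: non-function type C applied to an argument
per-discipline verdicts: ordered ✗; linear ✗; affine ✗; relevant ✗; unrestricted ✗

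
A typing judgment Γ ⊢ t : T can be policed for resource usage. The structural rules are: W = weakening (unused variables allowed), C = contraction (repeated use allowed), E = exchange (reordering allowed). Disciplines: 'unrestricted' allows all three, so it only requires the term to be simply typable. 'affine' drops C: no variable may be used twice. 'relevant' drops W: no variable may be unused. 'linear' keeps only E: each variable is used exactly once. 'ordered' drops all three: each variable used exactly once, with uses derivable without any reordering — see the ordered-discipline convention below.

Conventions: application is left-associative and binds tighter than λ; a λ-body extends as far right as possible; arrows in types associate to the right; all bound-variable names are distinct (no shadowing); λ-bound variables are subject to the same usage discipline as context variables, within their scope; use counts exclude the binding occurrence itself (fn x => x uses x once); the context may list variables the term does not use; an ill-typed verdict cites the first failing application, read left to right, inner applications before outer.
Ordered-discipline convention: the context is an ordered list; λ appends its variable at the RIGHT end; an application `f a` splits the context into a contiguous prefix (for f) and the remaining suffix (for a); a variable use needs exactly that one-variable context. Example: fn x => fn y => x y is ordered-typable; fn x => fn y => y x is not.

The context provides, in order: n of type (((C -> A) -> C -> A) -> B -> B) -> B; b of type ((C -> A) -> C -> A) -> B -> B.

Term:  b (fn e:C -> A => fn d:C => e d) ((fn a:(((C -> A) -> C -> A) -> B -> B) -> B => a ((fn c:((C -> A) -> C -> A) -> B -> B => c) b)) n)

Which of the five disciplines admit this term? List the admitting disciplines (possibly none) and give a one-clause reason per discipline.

admitted by: relevant, unrestricted
usage: n: 1×, b: 2×, e (bound): 1×, d (bound): 1×, a (bound): 1×, c (bound): 1×
left-to-right use order: b, e, d, a, c, b, n
typing: ✓ — B
ordered ✗ (b ×2 used more than once (contraction))
linear ✗ (b ×2 used more than once (contraction))
affine ✗ (b ×2 used more than once (contraction))
relevant ✓ (every one of n, b, e, d, a, c appears)
unrestricted ✓ (simply typable at B; W, C, E all held)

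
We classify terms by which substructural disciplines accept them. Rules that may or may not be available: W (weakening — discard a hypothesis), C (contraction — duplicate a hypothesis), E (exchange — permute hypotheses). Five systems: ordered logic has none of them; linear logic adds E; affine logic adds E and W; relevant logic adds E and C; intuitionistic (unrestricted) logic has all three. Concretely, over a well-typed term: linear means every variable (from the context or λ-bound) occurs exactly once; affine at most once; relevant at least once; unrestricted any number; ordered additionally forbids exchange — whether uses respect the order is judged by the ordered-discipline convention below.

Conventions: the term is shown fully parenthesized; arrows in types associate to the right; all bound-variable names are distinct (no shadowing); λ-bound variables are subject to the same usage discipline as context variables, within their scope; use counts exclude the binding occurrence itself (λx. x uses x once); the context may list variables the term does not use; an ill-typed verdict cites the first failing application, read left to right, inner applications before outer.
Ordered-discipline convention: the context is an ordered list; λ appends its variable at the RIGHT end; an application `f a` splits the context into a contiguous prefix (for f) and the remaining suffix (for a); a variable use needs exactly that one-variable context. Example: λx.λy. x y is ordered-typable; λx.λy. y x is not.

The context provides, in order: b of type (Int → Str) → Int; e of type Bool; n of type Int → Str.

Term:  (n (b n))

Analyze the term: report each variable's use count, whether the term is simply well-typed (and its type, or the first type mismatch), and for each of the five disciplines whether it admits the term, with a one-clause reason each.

variable uses: b=1, e=0, n=2
use order (left to right): n, b, n
typing: ✓ — Str
ordered ✗ (repeated use of n ×2; unused: e — weakening required)
linear ✗ (repeated use of n ×2; unused: e — weakening required)
affine ✗ (repeated use of n ×2)
relevant ✗ (unused: e — weakening required)
unrestricted ✓ (simply typable at Str; W, C, E all held)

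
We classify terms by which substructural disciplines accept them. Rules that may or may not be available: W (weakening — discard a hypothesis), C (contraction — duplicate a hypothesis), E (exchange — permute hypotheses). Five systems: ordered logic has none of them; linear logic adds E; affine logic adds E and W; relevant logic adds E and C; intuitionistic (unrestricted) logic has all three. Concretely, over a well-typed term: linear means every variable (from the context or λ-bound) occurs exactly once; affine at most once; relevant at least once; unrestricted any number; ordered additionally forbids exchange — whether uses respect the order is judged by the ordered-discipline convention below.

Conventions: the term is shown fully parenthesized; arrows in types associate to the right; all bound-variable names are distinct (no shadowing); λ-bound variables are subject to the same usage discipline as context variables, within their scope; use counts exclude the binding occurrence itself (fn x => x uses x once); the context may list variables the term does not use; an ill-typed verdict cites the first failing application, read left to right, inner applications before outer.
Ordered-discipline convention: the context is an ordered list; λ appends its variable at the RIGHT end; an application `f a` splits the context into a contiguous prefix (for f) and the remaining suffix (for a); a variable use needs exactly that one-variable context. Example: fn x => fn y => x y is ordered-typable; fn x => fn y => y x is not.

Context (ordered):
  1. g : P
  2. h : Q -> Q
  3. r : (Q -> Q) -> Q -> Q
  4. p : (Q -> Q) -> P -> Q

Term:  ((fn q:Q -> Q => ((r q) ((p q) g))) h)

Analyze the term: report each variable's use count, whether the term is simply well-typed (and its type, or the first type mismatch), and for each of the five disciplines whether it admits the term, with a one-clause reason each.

counts: g ×1, h ×1, r ×1, p ×1, q (bound) ×2
uses in reading order: r, q, p, q, g, h
typing: ✓ — Q
ordered: ✗, repeated use of q ×2
linear: ✗, repeated use of q ×2
affine: ✗, repeated use of q ×2
relevant: ✓, at least one use each (g, h, r, p, q)
unrestricted: ✓, simply typable at Q; W, C, E all held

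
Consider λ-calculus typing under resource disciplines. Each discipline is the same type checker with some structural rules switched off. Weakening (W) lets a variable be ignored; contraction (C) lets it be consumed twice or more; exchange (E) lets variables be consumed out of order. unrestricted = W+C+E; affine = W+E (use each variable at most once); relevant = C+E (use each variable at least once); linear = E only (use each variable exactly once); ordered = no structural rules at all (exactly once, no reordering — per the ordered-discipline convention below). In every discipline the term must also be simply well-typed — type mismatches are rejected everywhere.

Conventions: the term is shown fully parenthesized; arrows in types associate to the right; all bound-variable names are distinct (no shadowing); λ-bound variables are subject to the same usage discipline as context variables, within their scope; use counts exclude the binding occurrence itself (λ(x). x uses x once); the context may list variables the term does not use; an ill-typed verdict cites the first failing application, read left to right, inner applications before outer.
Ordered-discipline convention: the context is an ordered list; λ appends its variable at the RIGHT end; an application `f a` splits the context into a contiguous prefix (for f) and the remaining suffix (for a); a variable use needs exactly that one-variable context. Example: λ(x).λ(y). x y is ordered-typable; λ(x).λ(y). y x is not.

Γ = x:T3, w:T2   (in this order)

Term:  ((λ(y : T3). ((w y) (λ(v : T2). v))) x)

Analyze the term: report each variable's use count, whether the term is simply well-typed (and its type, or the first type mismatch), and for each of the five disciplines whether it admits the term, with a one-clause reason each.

use counts: x ×1, w ×1, y (bound) ×1, v (bound) ×1
use order (left to right): w, y, v, x
typing: ill-typed: non-arrow in function slot: T2
ordered: ✗ — the type mismatch rejects it
linear: ✗ — not simply typable
affine: ✗ — fails simple typing
relevant: ✗ — a type mismatch blocks all five
unrestricted: ✗ — the type mismatch rejects it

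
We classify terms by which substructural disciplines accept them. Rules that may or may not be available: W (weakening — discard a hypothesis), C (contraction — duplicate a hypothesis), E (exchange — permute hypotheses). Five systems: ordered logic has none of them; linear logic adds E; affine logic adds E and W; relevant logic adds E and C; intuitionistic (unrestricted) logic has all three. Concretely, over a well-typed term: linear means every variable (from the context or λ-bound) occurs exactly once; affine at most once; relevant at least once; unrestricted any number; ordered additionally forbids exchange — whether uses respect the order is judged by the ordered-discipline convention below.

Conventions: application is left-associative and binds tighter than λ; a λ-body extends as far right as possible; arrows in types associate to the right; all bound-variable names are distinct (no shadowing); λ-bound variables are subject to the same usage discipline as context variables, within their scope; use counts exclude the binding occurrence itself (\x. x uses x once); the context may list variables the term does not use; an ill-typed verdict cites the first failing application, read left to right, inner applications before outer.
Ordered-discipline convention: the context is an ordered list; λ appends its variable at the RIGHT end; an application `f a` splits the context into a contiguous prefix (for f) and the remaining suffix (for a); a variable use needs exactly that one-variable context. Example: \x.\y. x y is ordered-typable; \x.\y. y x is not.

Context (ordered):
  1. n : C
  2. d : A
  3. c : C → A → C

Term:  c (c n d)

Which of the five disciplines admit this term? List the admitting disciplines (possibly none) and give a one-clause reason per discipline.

admitted by: relevant, unrestricted
usage: n: 1×, d: 1×, c: 2×
order of uses: c, c, n, d
typing: ✓ — A → C
ordered: ✗, c ×2 used more than once (contraction)
linear: ✗, c ×2 used more than once (contraction)
affine: ✗, c ×2 used more than once (contraction)
relevant: ✓, at least one use each (n, d, c)
unrestricted: ✓, type-checks (A → C) and nothing is barred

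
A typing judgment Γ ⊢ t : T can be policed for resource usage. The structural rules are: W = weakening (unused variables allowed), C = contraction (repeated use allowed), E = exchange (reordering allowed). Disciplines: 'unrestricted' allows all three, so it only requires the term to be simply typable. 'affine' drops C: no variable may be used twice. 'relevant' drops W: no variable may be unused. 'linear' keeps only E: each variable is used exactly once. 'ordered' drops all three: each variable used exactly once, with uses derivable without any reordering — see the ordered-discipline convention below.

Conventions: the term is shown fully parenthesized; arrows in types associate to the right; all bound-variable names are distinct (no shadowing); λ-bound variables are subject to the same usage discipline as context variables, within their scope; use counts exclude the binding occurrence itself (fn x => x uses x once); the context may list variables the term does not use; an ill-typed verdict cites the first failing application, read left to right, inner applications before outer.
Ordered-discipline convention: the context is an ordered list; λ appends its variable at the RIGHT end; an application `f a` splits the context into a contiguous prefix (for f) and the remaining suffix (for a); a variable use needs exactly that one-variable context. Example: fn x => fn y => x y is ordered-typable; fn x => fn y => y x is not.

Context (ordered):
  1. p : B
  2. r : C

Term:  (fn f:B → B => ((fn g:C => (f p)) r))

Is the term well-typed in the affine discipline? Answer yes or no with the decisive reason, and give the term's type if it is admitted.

yes — none of p, r, f, g used more than once; term : (B → B) → B
variable uses: p: 1, r: 1, f [bound]: 1, g [bound]: 0
order of uses: f, p, r
typing: ✓ — (B → B) → B
all disciplines: ordered ✗ | linear ✗ | affine ✓ | relevant ✗ | unrestricted ✓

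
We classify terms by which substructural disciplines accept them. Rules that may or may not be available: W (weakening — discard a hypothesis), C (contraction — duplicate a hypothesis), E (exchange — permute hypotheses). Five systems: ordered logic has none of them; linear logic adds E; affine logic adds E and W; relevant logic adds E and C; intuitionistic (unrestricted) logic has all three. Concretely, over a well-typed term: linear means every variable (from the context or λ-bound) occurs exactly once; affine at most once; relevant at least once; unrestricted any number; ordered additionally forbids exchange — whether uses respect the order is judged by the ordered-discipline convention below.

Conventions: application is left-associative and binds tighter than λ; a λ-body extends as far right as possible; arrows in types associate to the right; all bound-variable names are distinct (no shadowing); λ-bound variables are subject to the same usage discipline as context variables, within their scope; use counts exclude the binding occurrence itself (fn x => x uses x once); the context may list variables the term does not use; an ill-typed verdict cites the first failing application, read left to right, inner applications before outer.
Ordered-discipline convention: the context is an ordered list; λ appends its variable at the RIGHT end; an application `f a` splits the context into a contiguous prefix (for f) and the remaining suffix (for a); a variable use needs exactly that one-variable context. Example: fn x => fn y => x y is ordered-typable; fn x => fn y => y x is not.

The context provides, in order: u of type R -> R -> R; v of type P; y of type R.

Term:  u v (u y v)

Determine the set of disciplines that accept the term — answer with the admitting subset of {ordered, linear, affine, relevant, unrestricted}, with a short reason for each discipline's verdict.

admitted in: none
counts: u: 2×; v: 2×; y: 1×
use order (left to right): u, v, u, y, v
typing: ill-typed: argument of type P where R is required
ordered: ✗ — not simply typable
linear: ✗ — fails simple typing
affine: ✗ — a type mismatch blocks all five
relevant: ✗ — the type mismatch rejects it
unrestricted: ✗ — not simply typable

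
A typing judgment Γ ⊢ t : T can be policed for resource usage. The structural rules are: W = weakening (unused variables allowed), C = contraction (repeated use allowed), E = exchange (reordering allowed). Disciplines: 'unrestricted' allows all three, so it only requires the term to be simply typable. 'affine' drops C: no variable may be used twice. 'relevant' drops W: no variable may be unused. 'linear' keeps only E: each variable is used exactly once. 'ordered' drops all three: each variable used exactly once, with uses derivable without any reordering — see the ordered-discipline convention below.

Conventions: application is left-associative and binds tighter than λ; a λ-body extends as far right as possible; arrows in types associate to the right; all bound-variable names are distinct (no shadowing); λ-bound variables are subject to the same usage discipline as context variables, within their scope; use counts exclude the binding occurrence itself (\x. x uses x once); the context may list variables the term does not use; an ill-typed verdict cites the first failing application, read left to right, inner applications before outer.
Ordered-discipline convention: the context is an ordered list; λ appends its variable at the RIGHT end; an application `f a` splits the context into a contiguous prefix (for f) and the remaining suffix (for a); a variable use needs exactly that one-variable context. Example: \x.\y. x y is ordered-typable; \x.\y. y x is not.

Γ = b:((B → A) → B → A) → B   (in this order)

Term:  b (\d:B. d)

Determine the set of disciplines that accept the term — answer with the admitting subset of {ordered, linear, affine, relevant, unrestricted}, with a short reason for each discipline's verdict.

accepted by: none
use counts: b: 1×; d (λ-bound): 1×
order of uses: b, d
typing: ill-typed: an argument B → B mismatches the expected (B → A) → B → A
ordered: ✗ — the type mismatch rejects it
linear: ✗ — not simply typable
affine: ✗ — fails simple typing
relevant: ✗ — a type mismatch blocks all five
unrestricted: ✗ — the type mismatch rejects it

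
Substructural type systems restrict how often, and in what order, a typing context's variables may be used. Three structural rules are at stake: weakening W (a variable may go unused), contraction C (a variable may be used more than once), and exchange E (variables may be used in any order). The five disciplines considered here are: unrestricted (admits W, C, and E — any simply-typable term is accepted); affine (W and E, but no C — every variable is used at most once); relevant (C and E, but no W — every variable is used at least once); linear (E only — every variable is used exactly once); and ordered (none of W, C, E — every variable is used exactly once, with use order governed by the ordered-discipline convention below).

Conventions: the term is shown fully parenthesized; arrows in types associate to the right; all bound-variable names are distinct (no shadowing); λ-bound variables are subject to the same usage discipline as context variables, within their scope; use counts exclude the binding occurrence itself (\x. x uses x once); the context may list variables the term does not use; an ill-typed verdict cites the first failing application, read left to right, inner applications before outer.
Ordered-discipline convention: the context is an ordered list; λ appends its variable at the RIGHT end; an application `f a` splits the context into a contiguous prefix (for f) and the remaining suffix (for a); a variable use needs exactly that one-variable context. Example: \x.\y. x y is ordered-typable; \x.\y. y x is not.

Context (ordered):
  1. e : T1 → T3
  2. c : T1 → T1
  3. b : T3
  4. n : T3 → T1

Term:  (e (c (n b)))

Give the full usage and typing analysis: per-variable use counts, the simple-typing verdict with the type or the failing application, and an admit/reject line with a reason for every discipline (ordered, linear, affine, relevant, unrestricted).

usage: e=1, c=1, b=1, n=1
left-to-right use order: e, c, n, b
typing: well-typed — term : T3
ordered ✗ (no ordered split (uses run e, c, n, b))
linear ✓ (e, c, b, n: one use apiece)
affine ✓ (no duplicate uses among e, c, b, n)
relevant ✓ (every one of e, c, b, n appears)
unrestricted ✓ (simply typable at T3; W, C, E all held)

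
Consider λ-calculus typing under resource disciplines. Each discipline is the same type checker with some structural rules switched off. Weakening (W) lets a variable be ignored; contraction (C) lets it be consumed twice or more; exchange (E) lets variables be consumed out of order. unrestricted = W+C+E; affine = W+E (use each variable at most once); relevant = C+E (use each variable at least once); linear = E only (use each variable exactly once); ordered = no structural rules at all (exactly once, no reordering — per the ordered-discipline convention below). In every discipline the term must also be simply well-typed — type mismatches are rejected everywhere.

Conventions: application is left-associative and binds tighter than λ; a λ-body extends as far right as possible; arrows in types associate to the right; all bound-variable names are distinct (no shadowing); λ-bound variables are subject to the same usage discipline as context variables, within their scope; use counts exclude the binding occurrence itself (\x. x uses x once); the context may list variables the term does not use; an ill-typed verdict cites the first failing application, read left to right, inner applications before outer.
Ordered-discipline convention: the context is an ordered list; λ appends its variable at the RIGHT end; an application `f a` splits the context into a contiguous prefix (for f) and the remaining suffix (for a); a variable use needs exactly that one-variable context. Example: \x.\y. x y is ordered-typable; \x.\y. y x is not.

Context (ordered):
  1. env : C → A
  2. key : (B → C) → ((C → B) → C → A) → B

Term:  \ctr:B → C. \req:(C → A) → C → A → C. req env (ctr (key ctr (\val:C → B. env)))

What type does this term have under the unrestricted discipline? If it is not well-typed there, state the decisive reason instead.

term : (B → C) → ((C → A) → C → A → C) → A → C
variable uses: env ×2, key ×1, ctr [bound] ×2, req [bound] ×1, val [bound] ×0
uses in reading order: req, env, ctr, key, ctr, env
typing: ✓ — (B → C) → ((C → A) → C → A → C) → A → C
summary: ordered ✗ | linear ✗ | affine ✗ | relevant ✗ | unrestricted ✓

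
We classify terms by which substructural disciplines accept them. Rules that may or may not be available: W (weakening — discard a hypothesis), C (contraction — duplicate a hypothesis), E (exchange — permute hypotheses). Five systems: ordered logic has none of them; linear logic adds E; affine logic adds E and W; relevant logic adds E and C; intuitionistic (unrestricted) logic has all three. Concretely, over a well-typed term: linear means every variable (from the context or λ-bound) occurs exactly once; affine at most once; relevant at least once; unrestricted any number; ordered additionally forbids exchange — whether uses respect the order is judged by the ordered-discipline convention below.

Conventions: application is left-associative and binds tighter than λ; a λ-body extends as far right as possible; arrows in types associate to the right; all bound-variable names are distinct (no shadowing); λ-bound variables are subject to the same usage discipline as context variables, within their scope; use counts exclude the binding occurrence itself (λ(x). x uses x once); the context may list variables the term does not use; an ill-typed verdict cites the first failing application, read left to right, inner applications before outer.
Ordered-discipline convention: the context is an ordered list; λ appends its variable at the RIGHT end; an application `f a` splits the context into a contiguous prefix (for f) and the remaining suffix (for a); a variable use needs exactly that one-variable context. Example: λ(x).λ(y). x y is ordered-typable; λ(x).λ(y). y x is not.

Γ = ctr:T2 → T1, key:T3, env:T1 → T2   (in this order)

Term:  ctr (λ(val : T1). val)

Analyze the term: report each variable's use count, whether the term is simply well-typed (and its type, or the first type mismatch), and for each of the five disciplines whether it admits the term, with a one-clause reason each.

variable uses: ctr=1; key=0; env=0; val (λ-bound)=1
order of uses: ctr, val
typing: ill-typed: an application expects T2 but receives T1 → T1
ordered: ✗ — the type mismatch rejects it
linear: ✗ — not simply typable
affine: ✗ — fails simple typing
relevant: ✗ — a type mismatch blocks all five
unrestricted: ✗ — the type mismatch rejects it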